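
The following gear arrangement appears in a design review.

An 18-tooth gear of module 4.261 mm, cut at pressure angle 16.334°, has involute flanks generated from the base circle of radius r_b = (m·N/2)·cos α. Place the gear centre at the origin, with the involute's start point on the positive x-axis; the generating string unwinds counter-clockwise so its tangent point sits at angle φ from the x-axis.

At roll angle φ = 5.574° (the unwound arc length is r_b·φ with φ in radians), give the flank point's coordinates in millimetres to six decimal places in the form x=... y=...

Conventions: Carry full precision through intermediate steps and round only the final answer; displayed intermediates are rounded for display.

x=36.974917 y=0.011284

single-mesh involute tooth geometry (18T wheel at module 4.261)
pitch radius r_p = m·N/2 = 4.261·18/2 = 38.349000
base radius r_b = r_p·cos α = 38.349000·cos 16.334° = 36.801180
roll angle φ = 5.574° = 0.09728465 rad
x = r_b·(cos φ + φ·sin φ) = 36.974917
y = r_b·(sin φ − φ·cos φ) = 0.011284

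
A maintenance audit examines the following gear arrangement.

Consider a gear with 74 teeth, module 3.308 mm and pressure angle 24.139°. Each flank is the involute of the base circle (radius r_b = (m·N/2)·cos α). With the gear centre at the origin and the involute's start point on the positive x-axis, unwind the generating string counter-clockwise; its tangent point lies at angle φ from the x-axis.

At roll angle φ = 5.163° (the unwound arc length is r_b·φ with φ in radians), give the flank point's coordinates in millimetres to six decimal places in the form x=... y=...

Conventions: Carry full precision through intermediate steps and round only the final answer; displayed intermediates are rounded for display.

single-mesh involute tooth geometry (74T wheel at module 3.308)
pitch radius r_p = m·N/2 = 3.308·74/2 = 122.396000
base radius r_b = r_p·cos α = 122.396000·cos 24.139° = 111.693207
roll angle φ = 5.163° = 0.09011135 rad
x = r_b·(cos φ + φ·sin φ) = 112.145764
y = r_b·(sin φ − φ·cos φ) = 0.027220

x=112.145764 y=0.027220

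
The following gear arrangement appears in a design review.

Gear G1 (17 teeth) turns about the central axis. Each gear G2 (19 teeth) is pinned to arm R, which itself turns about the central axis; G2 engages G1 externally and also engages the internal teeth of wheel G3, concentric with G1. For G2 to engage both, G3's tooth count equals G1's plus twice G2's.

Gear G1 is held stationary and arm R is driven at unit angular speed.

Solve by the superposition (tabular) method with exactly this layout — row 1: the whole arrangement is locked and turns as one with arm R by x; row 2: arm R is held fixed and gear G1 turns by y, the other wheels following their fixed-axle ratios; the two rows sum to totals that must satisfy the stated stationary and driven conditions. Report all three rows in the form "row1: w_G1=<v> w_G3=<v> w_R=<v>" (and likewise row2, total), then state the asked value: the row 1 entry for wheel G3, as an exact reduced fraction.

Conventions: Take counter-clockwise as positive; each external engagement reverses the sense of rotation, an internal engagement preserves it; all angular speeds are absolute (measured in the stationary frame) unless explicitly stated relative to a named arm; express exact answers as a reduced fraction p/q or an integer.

topology: planetary set — G1 17T / G2 19T / G3 55T, arm = carrier (Willis)
row 1 (train locked, turned with arm): all members turn x
row 2: sun turns y, ring = −(17/55)·y, arm 0
boundary: total ω_sun = x + y = 0 and total ω_arm = x = 1  ⇒  y = -1, x = 1
row 2 ring = −(17/55)·(-1) = 17/55
totals (row 1 + row 2): sun 1 + (-1) = 0, ring 1 + 17/55 = 72/55, arm 1 + 0 = 1
asked cell (row1, ring) = 1

row1: w_G1=1 w_G3=1 w_R=1
row2: w_G1=-1 w_G3=17/55 w_R=0
total: w_G1=0 w_G3=72/55 w_R=1
asked value: 1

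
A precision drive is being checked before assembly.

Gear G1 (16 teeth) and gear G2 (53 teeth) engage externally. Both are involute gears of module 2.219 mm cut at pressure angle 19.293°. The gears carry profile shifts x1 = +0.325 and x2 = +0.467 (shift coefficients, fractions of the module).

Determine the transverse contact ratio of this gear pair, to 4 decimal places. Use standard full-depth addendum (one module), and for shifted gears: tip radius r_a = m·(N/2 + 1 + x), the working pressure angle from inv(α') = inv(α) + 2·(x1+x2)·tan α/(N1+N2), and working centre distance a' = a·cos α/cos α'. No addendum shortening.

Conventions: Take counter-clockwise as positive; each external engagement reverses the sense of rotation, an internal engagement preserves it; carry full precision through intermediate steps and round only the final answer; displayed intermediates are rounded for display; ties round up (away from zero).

1.5275

topology: single-mesh involute geometry — m = 2.219, 16T/53T pair
base radii: r_b1 = 16.755071, r_b2 = 55.501173
tip radii: r_a1 = 20.692175, r_a2 = 62.058773
inv(α') = inv(19.293°) + 2·(+0.325+0.467)·tan α/(16+53) = 0.02136761  ⇒  α' = 22.45083°
a' = a·cos α / cos α' = 76.5555·cos 19.293°/cos 22.45083° = 78.181835
action lengths: √(r_a1²−r_b1²) = 12.142228, √(r_a2²−r_b2²) = 27.765285
base pitch p_b = π·m·cos α = 6.579701
CR = (12.142228 + 27.765285 − 78.181835·sin 22.45083°)/6.579701 = 1.527518
contact ratio ≈ 1.5275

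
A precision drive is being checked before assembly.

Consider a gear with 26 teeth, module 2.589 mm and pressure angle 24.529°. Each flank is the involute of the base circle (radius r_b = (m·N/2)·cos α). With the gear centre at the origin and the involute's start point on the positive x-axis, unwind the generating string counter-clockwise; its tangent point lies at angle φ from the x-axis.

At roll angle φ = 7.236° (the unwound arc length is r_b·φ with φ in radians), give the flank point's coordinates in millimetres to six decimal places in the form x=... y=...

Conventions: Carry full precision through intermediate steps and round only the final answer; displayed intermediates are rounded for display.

single-mesh involute tooth geometry (26T wheel at module 2.589)
pitch radius r_p = m·N/2 = 2.589·26/2 = 33.657000
base radius r_b = r_p·cos α = 33.657000·cos 24.529° = 30.619498
roll angle φ = 7.236° = 0.12629202 rad
x = r_b·(cos φ + φ·sin φ) = 30.862711
y = r_b·(sin φ − φ·cos φ) = 0.020526

x=30.862711 y=0.020526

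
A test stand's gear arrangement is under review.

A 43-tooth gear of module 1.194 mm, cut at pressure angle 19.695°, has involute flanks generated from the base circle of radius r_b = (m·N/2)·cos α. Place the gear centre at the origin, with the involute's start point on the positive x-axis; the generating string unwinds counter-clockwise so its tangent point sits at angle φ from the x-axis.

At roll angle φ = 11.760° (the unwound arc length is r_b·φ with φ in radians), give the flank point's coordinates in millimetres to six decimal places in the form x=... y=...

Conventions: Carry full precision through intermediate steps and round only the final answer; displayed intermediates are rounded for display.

x=24.672995 y=0.069369

class = single-mesh tooth geometry [base-circle involute, m = 1.194, 43T]
pitch radius r_p = m·N/2 = 1.194·43/2 = 25.671000
base radius r_b = r_p·cos α = 25.671000·cos 19.695° = 24.169245
roll angle φ = 11.760° = 0.20525072 rad
x = r_b·(cos φ + φ·sin φ) = 24.672995
y = r_b·(sin φ − φ·cos φ) = 0.069369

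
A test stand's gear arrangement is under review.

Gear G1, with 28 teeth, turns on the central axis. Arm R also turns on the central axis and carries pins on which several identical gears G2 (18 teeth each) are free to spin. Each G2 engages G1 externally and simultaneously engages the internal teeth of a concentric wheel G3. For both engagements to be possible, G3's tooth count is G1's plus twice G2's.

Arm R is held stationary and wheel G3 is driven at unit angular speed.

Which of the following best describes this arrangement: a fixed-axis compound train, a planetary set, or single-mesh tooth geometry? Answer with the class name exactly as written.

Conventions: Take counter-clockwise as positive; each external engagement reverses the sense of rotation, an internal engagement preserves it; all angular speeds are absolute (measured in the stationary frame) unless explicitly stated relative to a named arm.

class = planetary set [G3 = 28+2·18 = 64; Willis about the carrier]
classification: planetary set

planetary set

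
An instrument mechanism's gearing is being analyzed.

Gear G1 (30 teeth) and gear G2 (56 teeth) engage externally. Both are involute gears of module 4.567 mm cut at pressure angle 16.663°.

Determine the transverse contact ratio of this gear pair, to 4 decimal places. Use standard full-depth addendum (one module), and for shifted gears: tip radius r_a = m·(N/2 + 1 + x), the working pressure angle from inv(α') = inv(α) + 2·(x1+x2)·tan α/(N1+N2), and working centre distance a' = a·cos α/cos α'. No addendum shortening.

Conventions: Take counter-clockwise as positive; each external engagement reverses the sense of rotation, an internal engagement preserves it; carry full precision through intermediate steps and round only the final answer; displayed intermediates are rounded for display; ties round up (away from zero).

1.9027

single-mesh involute tooth geometry (30T engaging 56T at module 4.567)
base radii: r_b1 = 65.628329, r_b2 = 122.506214
tip radii: r_a1 = 73.072000, r_a2 = 132.443000
no profile shift: α' = α, a' = a
action lengths: √(r_a1²−r_b1²) = 32.131599, √(r_a2²−r_b2²) = 50.332652
base pitch p_b = π·m·cos α = 13.745165
CR = (32.131599 + 50.332652 − 196.381000·sin 16.66300°)/13.745165 = 1.902748
contact ratio ≈ 1.9027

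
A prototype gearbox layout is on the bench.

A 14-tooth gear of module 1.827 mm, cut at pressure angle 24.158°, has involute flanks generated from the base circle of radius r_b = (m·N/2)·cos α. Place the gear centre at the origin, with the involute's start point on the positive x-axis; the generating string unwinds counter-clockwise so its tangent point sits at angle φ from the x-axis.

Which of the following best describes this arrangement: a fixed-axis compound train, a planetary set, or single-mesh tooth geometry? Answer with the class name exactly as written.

single-mesh tooth geometry

topology: single-mesh involute geometry — m = 1.827, N = 14
classification: single-mesh tooth geometry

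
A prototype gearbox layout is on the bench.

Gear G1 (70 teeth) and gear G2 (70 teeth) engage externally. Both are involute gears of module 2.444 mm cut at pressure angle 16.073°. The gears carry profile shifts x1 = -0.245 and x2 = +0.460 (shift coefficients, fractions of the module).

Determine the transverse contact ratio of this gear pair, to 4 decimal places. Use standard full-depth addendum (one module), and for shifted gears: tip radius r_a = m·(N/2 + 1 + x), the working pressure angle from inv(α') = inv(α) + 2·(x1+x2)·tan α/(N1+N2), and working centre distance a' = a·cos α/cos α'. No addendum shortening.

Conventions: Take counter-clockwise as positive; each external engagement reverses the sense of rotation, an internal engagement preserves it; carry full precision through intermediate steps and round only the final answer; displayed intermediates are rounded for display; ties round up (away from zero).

class = single-mesh tooth geometry [involute pair 70T × 70T, m = 2.444]
base radii: r_b1 = 82.196218, r_b2 = 82.196218
tip radii: r_a1 = 87.385220, r_a2 = 89.108240
inv(α') = inv(16.073°) + 2·(-0.245+0.460)·tan α/(70+70) = 0.00848292  ⇒  α' = 16.66077°
a' = a·cos α / cos α' = 171.0800·cos 16.073°/cos 16.66077° = 171.596217
action lengths: √(r_a1²−r_b1²) = 29.664093, √(r_a2²−r_b2²) = 34.410175
base pitch p_b = π·m·cos α = 7.377915
CR = (29.664093 + 34.410175 − 171.596217·sin 16.66077°)/7.377915 = 2.016399
contact ratio ≈ 2.0164

2.0164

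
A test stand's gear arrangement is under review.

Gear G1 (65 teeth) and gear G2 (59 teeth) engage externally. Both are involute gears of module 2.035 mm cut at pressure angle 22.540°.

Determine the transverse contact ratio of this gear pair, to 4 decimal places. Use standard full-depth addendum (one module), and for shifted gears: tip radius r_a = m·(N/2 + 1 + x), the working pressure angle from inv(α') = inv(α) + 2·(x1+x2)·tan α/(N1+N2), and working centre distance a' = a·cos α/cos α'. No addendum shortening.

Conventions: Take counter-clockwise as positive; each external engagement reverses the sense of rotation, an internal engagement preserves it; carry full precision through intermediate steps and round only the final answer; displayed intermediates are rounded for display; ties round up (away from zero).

1.6589

topology: single-mesh involute geometry — m = 2.035, 65T/59T pair
base radii: r_b1 = 61.085398, r_b2 = 55.446746
tip radii: r_a1 = 68.172500, r_a2 = 62.067500
no profile shift: α' = α, a' = a
action lengths: √(r_a1²−r_b1²) = 30.266547, √(r_a2²−r_b2²) = 27.893241
base pitch p_b = π·m·cos α = 5.904783
CR = (30.266547 + 27.893241 − 126.170000·sin 22.54000°)/5.904783 = 1.658868
contact ratio ≈ 1.6589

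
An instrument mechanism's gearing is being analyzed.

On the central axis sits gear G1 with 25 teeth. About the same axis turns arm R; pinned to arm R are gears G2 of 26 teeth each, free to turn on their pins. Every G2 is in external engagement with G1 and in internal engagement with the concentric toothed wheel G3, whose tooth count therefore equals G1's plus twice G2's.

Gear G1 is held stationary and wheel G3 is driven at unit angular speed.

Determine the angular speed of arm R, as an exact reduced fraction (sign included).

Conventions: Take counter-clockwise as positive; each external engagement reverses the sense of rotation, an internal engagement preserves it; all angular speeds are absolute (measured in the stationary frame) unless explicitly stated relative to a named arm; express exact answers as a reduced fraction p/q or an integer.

77/102

planetary set (25T centre, 26T on arm, 77T internal) — Willis relation
ring teeth: 25 + 2·26 = 77
25(ω_sun−ω_arm) = −77(ω_ring−ω_arm),  ω_sun = 0, ω_ring = 1
25(0−ω_arm) = −77(1−ω_arm)  ⇒  102·ω_arm = 77  ⇒  ω_arm = 77/102
exact speed ratio = 77/102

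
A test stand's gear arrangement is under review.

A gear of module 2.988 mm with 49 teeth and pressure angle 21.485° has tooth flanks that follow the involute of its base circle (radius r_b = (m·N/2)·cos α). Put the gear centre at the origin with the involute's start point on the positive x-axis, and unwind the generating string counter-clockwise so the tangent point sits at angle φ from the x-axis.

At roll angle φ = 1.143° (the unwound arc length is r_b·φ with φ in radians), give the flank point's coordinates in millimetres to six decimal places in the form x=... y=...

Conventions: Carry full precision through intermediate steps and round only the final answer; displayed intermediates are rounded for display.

recognized (one wheel, involute flank): single-mesh tooth geometry, m = 2.988, N = 49
pitch radius r_p = m·N/2 = 2.988·49/2 = 73.206000
base radius r_b = r_p·cos α = 73.206000·cos 21.485° = 68.119170
roll angle φ = 1.143° = 0.01994911 rad
x = r_b·(cos φ + φ·sin φ) = 68.132723
y = r_b·(sin φ − φ·cos φ) = 0.000180

x=68.132723 y=0.000180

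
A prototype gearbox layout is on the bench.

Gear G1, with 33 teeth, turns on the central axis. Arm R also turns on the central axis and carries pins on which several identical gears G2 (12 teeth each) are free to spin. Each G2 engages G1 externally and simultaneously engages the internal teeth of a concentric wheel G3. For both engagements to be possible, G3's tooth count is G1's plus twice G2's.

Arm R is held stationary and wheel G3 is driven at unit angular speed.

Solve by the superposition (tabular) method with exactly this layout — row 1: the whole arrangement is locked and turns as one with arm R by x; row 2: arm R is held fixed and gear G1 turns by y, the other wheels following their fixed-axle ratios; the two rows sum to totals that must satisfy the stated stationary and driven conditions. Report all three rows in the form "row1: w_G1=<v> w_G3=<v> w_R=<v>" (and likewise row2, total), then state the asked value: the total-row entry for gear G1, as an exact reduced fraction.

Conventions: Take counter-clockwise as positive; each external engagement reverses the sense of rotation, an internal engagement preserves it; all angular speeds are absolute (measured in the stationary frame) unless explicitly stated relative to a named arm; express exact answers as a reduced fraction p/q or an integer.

row1: w_G1=0 w_G3=0 w_R=0
row2: w_G1=-19/11 w_G3=1 w_R=0
total: w_G1=-19/11 w_G3=1 w_R=0
asked value: -19/11

topology: planetary set — G1 33T / G2 12T / G3 57T, arm = carrier (Willis)
superposition row 1 [locked train]: every member turns x
row 2: sun turns y, ring = −(33/57)·y, arm 0
boundary: total ω_arm = x = 0 and total ω_ring = x − (33/57)·y = 1  ⇒  y = -19/11, x = 0
row 2 ring = −(33/57)·(-19/11) = 1
totals (row 1 + row 2): sun 0 + (-19/11) = -19/11, ring 0 + 1 = 1, arm 0 + 0 = 0
asked cell (total, sun) = -19/11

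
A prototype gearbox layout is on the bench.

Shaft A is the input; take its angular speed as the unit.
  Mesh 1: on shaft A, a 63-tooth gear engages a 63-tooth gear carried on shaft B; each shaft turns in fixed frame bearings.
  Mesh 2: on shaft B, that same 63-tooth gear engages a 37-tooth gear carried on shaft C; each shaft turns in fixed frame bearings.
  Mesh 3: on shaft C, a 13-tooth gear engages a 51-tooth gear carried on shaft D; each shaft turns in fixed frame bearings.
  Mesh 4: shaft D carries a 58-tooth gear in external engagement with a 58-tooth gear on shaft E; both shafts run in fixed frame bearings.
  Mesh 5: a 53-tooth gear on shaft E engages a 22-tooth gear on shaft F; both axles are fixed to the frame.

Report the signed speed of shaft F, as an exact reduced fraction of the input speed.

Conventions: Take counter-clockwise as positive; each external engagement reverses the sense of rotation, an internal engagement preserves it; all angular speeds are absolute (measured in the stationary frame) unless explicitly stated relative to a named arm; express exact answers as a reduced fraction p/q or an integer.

-14469/13838

5-mesh fixed-axis compound train (all bearings frame-fixed)
mesh 1 [63T→63T]: |ω|/ω_in = 1×63/63 = 1, sense flips to −
mesh 2 [63T→37T]: |ω|/ω_in = 1×63/37 = 63/37, sense flips to +
mesh 3 [13T→51T]: |ω|/ω_in = (63/37)×13/51 = 273/629, sense flips to −
mesh 4 [58T→58T]: |ω|/ω_in = (273/629)×58/58 = 273/629, sense flips to +
mesh 5 [53T→22T]: |ω|/ω_in = (273/629)×53/22 = 14469/13838, sense flips to −
signed output speed (× input speed) = -14469/13838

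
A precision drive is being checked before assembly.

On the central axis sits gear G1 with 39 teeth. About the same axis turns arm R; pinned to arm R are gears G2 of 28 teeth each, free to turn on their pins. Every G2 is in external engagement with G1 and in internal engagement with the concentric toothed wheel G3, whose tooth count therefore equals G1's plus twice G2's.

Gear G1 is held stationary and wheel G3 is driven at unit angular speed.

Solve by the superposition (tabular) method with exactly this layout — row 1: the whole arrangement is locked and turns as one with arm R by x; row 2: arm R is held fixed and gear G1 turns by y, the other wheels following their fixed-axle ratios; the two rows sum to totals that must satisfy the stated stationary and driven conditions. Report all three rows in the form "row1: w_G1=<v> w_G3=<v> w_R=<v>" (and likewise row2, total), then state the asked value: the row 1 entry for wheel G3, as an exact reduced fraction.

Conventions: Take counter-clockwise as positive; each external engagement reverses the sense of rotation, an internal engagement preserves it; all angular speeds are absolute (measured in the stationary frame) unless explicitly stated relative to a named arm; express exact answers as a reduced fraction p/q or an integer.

row1: w_G1=95/134 w_G3=95/134 w_R=95/134
row2: w_G1=-95/134 w_G3=39/134 w_R=0
total: w_G1=0 w_G3=1 w_R=95/134
asked value: 95/134

recognized (axles ride arm R): planetary set, 39/28/95 teeth
row 1 (train locked, turned with arm): all members turn x
superposition row 2 [arm held]: sun y, ring −(39/95)·y, arm 0
boundary: total ω_sun = x + y = 0 and total ω_ring = x − (39/95)·y = 1  ⇒  y = -95/134, x = 95/134
row 2 ring = −(39/95)·(-95/134) = 39/134
totals (row 1 + row 2): sun 95/134 + (-95/134) = 0, ring 95/134 + 39/134 = 1, arm 95/134 + 0 = 95/134
asked cell (row1, ring) = 95/134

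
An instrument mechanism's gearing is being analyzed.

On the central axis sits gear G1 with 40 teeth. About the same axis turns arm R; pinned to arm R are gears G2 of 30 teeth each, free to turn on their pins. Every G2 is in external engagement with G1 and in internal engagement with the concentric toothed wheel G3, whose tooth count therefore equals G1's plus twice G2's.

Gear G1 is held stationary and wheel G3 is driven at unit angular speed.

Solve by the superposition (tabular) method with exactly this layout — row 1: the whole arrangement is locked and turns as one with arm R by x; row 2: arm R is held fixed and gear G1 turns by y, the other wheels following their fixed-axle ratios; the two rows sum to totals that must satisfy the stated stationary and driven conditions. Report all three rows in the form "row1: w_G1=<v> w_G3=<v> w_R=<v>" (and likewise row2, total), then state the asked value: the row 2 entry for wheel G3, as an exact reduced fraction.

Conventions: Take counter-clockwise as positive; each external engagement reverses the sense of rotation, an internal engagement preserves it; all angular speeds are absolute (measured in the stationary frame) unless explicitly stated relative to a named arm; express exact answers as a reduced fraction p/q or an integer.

row1: w_G1=5/7 w_G3=5/7 w_R=5/7
row2: w_G1=-5/7 w_G3=2/7 w_R=0
total: w_G1=0 w_G3=1 w_R=5/7
asked value: 2/7

planetary set (40T centre, 30T on arm, 100T internal) — Willis relation
row 1 (train locked, turned with arm): all members turn x
row 2: sun turns y, ring = −(40/100)·y, arm 0
boundary: total ω_sun = x + y = 0 and total ω_ring = x − (40/100)·y = 1  ⇒  y = -5/7, x = 5/7
row 2 ring = −(40/100)·(-5/7) = 2/7
totals (row 1 + row 2): sun 5/7 + (-5/7) = 0, ring 5/7 + 2/7 = 1, arm 5/7 + 0 = 5/7
asked cell (row2, ring) = 2/7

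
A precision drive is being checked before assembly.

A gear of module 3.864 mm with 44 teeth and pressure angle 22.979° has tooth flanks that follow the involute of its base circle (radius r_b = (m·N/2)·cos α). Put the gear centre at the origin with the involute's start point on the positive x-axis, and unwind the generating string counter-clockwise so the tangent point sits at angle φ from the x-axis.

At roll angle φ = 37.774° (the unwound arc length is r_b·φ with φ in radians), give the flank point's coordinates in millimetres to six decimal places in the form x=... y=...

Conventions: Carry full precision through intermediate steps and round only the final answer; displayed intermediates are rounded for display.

x=93.466835 y=7.155629

topology: single-mesh involute geometry — m = 3.864, N = 44
pitch radius r_p = m·N/2 = 3.864·44/2 = 85.008000
base radius r_b = r_p·cos α = 85.008000·cos 22.979° = 78.262445
roll angle φ = 37.774° = 0.65928067 rad
x = r_b·(cos φ + φ·sin φ) = 93.466835
y = r_b·(sin φ − φ·cos φ) = 7.155629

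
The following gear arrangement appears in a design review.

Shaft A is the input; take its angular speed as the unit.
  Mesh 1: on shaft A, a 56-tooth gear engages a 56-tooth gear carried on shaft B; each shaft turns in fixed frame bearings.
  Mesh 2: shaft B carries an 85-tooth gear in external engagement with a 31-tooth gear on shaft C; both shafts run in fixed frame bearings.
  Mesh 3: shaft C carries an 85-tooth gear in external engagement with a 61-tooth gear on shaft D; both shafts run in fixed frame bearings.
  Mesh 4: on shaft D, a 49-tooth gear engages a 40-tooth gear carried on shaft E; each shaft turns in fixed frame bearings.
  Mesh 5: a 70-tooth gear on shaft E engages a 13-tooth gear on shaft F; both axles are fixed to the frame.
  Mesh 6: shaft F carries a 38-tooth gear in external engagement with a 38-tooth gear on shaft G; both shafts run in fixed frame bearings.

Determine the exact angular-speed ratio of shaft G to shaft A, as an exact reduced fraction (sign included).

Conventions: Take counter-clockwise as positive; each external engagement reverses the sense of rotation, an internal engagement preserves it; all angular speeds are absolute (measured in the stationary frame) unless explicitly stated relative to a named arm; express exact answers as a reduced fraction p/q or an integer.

2478175/98332

class = fixed-axis compound train [6 meshes; 6 ratios multiply, 6 sense flips]
mesh 1 [56T→56T]: running ratio 1, sense −
mesh 2 [85T→31T]: running ratio 85/31, sense +
mesh 3 [85T→61T]: running ratio 7225/1891, sense −
mesh 4 [49T→40T]: running ratio 70805/15128, sense +
mesh 5 [70T→13T]: running ratio 2478175/98332, sense −
mesh 6 [38T→38T]: running ratio 2478175/98332, sense +
ω_out/ω_in = 2478175/98332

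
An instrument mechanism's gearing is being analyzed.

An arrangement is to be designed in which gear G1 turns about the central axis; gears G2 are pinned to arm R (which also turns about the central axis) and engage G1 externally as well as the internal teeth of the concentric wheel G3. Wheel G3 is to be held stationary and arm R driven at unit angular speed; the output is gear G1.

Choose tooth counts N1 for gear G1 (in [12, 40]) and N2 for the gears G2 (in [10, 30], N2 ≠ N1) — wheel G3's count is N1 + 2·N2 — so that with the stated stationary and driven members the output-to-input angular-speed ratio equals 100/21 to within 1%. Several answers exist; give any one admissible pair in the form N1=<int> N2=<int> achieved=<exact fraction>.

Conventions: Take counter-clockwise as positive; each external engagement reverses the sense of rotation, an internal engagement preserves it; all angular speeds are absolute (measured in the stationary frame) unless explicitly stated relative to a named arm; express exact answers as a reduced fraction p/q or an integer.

N1=21 N2=29 achieved=100/21

planetary set to be sized for 100/21 (Willis relation)
Willis with ω_ring = 0: ω_sun/ω_arm = (N1+N3)/N1; set equal to 100/21  ⇒  N3/N1 = 100/21 − 1 = 79/21
N3 = N1 + 2·N2  ⇒  N2/N1 = (N3/N1 − 1)/2 = (79/21 − 1)/2 = 29/21
smallest multiple with N1 ≥ 12 and N2 ≥ 10: k = 1  ⇒  N1 = 1·21 = 21, N2 = 1·29 = 29 (N1 ≤ 40, N2 ≤ 30, N2 ≠ N1 ✓), N3 = 21 + 2·29 = 79
check: (N1+N3)/N1 with N1 = 21, N3 = 79 gives 100/21; |achieved − target| = 0 ≤ 1/21 ✓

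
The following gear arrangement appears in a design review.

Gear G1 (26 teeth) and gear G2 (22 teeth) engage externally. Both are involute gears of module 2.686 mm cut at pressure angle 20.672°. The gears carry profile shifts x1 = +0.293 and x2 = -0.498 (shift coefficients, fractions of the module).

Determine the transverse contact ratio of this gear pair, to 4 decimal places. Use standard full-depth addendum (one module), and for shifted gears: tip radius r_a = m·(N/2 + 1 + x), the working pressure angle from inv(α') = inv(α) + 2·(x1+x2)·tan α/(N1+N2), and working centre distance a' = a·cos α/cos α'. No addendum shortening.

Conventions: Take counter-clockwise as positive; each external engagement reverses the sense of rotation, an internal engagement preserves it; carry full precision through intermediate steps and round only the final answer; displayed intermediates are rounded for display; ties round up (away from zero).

recognized (one external pair, fixed centres): single-mesh tooth geometry, m = 2.686, N1 = 26, N2 = 22
base radii: r_b1 = 32.669863, r_b2 = 27.643730
tip radii: r_a1 = 38.390998, r_a2 = 30.894372
inv(α') = inv(20.672°) + 2·(+0.293-0.498)·tan α/(26+22) = 0.01329282  ⇒  α' = 19.27490°
a' = a·cos α / cos α' = 64.4640·cos 20.672°/cos 19.27490° = 63.895196
action lengths: √(r_a1²−r_b1²) = 20.163056, √(r_a2²−r_b2²) = 13.794434
base pitch p_b = π·m·cos α = 7.895031
CR = (20.163056 + 13.794434 − 63.895196·sin 19.27490°)/7.895031 = 1.629586
contact ratio ≈ 1.6296

1.6296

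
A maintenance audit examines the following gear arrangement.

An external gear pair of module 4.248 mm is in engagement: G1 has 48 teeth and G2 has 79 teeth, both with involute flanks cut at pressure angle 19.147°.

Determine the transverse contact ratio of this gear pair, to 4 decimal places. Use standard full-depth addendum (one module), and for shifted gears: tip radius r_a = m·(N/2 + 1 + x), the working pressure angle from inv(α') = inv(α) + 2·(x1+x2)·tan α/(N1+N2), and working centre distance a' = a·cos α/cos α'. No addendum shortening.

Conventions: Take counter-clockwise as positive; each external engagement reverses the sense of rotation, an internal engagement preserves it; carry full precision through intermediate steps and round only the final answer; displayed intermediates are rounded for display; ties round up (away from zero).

recognized (one external pair, fixed centres): single-mesh tooth geometry, m = 4.248, N1 = 48, N2 = 79
base radii: r_b1 = 96.312033, r_b2 = 158.513555
tip radii: r_a1 = 106.200000, r_a2 = 172.044000
no profile shift: α' = α, a' = a
action lengths: √(r_a1²−r_b1²) = 44.748545, √(r_a2²−r_b2²) = 66.877432
base pitch p_b = π·m·cos α = 12.607216
CR = (44.748545 + 66.877432 − 269.748000·sin 19.14700°)/12.607216 = 1.836293
contact ratio ≈ 1.8363

1.8363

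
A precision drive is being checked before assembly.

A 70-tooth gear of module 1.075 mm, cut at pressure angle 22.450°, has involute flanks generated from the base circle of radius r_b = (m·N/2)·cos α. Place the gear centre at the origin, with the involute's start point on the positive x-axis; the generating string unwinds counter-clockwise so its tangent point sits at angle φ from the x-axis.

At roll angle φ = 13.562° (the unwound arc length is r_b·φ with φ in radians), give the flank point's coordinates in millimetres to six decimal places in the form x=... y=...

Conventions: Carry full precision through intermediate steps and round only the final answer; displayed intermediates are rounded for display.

recognized (one wheel, involute flank): single-mesh tooth geometry, m = 1.075, N = 70
pitch radius r_p = m·N/2 = 1.075·70/2 = 37.625000
base radius r_b = r_p·cos α = 37.625000·cos 22.450° = 34.773519
roll angle φ = 13.562° = 0.23670155 rad
x = r_b·(cos φ + φ·sin φ) = 35.734056
y = r_b·(sin φ − φ·cos φ) = 0.152861

x=35.734056 y=0.152861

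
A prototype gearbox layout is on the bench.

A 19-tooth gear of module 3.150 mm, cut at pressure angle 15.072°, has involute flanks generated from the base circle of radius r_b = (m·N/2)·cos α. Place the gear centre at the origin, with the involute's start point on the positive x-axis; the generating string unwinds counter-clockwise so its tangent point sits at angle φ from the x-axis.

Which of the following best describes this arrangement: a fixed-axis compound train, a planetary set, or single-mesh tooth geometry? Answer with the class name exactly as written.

single-mesh tooth geometry

topology: single-mesh involute geometry — m = 3.150, N = 19
classification: single-mesh tooth geometry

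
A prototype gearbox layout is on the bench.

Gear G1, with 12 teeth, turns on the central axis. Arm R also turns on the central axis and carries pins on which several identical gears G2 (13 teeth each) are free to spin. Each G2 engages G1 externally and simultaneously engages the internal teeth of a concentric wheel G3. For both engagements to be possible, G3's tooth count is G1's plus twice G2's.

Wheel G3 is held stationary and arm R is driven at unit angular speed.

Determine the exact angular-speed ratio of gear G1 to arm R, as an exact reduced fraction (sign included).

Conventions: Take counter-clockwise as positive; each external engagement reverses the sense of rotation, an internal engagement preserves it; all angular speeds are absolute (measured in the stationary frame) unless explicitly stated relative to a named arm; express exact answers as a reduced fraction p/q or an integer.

25/6

topology: planetary set — G1 12T / G2 13T / G3 38T, arm = carrier (Willis)
ring teeth: 12 + 2·13 = 38
12(ω_sun−ω_arm) = −38(ω_ring−ω_arm),  ω_ring = 0, ω_arm = 1
ω_sun = 1 − (38/12)(0−1) = 25/6
ω_out/ω_in = 25/6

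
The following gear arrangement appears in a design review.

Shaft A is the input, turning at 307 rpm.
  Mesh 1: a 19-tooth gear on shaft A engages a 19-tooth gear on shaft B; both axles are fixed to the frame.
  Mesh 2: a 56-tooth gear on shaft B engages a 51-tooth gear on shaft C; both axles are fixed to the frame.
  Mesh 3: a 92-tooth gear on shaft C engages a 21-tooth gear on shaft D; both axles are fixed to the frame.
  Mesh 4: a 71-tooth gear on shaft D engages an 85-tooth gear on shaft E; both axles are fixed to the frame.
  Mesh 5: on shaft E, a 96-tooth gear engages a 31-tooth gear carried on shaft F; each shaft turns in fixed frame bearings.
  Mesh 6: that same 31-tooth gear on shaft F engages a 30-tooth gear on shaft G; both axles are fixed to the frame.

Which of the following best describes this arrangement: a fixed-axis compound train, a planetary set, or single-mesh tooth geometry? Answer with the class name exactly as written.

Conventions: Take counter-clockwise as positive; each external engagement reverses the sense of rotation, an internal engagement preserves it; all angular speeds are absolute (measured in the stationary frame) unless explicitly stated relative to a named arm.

fixed-axis compound train

class = fixed-axis compound train [6 meshes; 6 ratios multiply, 6 sense flips]
classification: fixed-axis compound train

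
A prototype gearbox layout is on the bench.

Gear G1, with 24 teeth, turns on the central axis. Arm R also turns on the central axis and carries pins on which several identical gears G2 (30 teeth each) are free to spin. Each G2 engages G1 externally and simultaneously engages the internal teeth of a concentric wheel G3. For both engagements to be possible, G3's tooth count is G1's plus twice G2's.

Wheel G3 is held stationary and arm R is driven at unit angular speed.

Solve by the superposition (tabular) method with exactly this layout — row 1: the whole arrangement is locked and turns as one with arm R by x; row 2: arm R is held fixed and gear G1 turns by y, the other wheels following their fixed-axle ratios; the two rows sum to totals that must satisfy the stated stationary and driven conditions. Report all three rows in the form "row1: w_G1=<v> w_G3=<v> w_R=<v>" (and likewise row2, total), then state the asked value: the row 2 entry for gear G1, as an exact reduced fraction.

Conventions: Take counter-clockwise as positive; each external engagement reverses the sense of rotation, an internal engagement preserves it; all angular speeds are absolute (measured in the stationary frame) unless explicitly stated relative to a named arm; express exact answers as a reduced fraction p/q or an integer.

topology: planetary set — G1 24T / G2 30T / G3 84T, arm = carrier (Willis)
row 1 — lock + rotate with arm: ω_sun = ω_ring = ω_arm = x
row 2 — arm fixed, fixed-axis ratios: sun y, ring −(24/84)·y, arm 0
boundary: total ω_ring = x − (24/84)·y = 0 and total ω_arm = x = 1  ⇒  y = 7/2, x = 1
row 2 ring = −(24/84)·7/2 = -1
totals (row 1 + row 2): sun 1 + 7/2 = 9/2, ring 1 + (-1) = 0, arm 1 + 0 = 1
asked cell (row2, sun) = 7/2

row1: w_G1=1 w_G3=1 w_R=1
row2: w_G1=7/2 w_G3=-1 w_R=0
total: w_G1=9/2 w_G3=0 w_R=1
asked value: 7/2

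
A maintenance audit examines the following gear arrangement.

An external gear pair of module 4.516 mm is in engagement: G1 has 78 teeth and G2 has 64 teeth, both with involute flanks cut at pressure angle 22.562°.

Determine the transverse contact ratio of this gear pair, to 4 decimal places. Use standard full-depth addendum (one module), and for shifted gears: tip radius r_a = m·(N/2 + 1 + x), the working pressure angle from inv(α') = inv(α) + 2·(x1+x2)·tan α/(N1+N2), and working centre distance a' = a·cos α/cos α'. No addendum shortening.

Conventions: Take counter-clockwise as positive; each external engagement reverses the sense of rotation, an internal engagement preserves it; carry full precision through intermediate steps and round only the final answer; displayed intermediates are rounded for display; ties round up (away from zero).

1.6721

single-mesh involute tooth geometry (78T engaging 64T at module 4.516)
base radii: r_b1 = 162.644330, r_b2 = 133.451758
tip radii: r_a1 = 180.640000, r_a2 = 149.028000
no profile shift: α' = α, a' = a
action lengths: √(r_a1²−r_b1²) = 78.597910, √(r_a2²−r_b2²) = 66.332293
base pitch p_b = π·m·cos α = 13.101596
CR = (78.597910 + 66.332293 − 320.636000·sin 22.56200°)/13.101596 = 1.672135
contact ratio ≈ 1.6721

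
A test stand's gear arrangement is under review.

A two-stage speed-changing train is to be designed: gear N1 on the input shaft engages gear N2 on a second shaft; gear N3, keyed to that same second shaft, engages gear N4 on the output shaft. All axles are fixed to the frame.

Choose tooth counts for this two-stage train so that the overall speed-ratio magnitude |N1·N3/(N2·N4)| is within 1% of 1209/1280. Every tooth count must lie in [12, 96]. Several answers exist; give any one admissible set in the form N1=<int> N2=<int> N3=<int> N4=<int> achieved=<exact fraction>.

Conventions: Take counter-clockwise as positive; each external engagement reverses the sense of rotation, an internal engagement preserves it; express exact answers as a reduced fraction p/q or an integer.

2-stage fixed-axis compound train for ratio 1209/1280
target = 1209/1280 in lowest terms: an exact hit needs N1·N3 = k·1209 and N2·N4 = k·1280 for one integer k, every count in [12, 96]; additionally prefer no 1:1 stage (N1 ≠ N2, N3 ≠ N4)
k = 1: N1·N3 = 1209 = 13·93, N2·N4 = 1280 = 16·80
achieved = 13·93/(16·80) = 1209/1280; |achieved − target| = 0 ≤ 1209/128000 ✓

N1=13 N2=16 N3=93 N4=80 achieved=1209/1280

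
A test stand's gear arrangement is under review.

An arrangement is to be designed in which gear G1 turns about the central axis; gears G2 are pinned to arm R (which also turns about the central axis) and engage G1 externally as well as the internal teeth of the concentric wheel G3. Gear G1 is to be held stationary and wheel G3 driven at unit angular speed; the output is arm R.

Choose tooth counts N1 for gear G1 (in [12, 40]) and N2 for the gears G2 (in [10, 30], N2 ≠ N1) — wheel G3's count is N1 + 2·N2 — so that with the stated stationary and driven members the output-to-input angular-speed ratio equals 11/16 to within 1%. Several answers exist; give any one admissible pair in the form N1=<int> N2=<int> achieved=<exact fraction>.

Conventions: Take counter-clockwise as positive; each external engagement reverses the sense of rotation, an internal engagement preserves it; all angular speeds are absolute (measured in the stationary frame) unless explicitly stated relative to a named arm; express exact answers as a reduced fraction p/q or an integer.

class = planetary set [ratio 11/16 wanted; Willis about the carrier]
Willis with ω_sun = 0: ω_arm/ω_ring = N3/(N1+N3); set equal to 11/16  ⇒  N3/N1 = (11/16)/(1 − 11/16) = 11/5
N3 = N1 + 2·N2  ⇒  N2/N1 = (N3/N1 − 1)/2 = (11/5 − 1)/2 = 3/5
smallest multiple with N1 ≥ 12 and N2 ≥ 10: k = 4  ⇒  N1 = 4·5 = 20, N2 = 4·3 = 12 (N1 ≤ 40, N2 ≤ 30, N2 ≠ N1 ✓), N3 = 20 + 2·12 = 44
check: N3/(N1+N3) with N1 = 20, N3 = 44 gives 11/16; |achieved − target| = 0 ≤ 11/1600 ✓

N1=20 N2=12 achieved=11/16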